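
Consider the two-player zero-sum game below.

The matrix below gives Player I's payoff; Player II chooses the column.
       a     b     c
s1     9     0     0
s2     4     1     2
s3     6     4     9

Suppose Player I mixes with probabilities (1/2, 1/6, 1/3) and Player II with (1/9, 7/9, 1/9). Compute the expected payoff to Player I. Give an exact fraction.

7/3

Against (1/9, 7/9, 1/9), each row's expected payoff is s1: 1; s2: 13/9; s3: 43/9.
Taking the (1/2, 1/6, 1/3)-weighted average: (1/2)·(1) + (1/6)·(13/9) + (1/3)·(43/9) = 7/3.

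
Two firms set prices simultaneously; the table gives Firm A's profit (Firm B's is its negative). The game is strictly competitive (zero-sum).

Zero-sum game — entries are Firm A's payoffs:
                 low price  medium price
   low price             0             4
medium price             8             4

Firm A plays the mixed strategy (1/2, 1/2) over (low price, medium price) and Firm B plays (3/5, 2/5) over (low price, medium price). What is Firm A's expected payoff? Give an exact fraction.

Against (3/5, 2/5), each row's expected payoff is low price: 8/5; medium price: 32/5.
Taking the (1/2, 1/2)-weighted average: (1/2)·(8/5) + (1/2)·(32/5) = 4.

4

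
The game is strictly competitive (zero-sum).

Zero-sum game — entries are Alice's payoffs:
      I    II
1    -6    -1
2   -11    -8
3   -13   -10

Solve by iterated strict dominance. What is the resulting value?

Row 2 is strictly dominated by row 1 (-6>-11, -1>-8); eliminate 2.
Column II is strictly dominated by I for Bob (-6<-1, -13<-10); eliminate II.
Row 3 is strictly dominated by row 1 (-6>-13); eliminate 3.
Only (1, I) remains, with payoff -6.

-6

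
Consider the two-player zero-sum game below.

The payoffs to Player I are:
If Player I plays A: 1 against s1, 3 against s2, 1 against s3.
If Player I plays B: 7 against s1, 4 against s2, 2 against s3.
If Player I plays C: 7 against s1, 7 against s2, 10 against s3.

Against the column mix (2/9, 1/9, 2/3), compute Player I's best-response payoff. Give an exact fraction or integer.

A: (1)·(2/9) + (3)·(1/9) + (1)·(2/3) = 11/9.
B: (7)·(2/9) + (4)·(1/9) + (2)·(2/3) = 10/3.
C: (7)·(2/9) + (7)·(1/9) + (10)·(2/3) = 9.
The best pure response is C with expected payoff 9.

9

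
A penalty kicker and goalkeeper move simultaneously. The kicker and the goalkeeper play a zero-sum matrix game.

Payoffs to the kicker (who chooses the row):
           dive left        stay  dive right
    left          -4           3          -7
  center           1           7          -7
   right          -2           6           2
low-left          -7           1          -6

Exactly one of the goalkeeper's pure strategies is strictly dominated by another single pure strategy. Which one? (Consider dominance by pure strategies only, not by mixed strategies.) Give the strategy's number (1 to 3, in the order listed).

The goalkeeper prefers columns that give the kicker less. Compare stay with dive left: -4 < 3, 1 < 7, -2 < 6, -7 < 1.
So dive left strictly dominates stay for the goalkeeper; stay is strictly dominated.

2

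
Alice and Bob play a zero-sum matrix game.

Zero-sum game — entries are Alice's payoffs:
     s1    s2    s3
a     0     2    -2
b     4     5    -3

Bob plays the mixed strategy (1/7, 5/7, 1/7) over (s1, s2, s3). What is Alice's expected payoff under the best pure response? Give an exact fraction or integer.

26/7

a: (0)·(1/7) + (2)·(5/7) + (-2)·(1/7) = 8/7.
b: (4)·(1/7) + (5)·(5/7) + (-3)·(1/7) = 26/7.
The best pure response is b with expected payoff 26/7.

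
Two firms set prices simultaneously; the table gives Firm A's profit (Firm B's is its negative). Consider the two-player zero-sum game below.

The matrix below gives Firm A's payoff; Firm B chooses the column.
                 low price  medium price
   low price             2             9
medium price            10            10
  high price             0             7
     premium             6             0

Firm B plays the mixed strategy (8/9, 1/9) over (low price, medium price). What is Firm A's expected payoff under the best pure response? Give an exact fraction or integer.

10

low price: (2)·(8/9) + (9)·(1/9) = 25/9.
medium price: (10)·(8/9) + (10)·(1/9) = 10.
high price: (0)·(8/9) + (7)·(1/9) = 7/9.
premium: (6)·(8/9) + (0)·(1/9) = 16/3.
The best pure response is medium price with expected payoff 10.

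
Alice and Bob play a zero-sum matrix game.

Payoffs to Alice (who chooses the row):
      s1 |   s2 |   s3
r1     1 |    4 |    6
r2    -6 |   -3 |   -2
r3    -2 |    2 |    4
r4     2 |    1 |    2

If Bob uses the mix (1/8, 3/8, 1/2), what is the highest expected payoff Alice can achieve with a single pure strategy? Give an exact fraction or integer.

37/8

r1: (1)·(1/8) + (4)·(3/8) + (6)·(1/2) = 37/8.
r2: (-6)·(1/8) + (-3)·(3/8) + (-2)·(1/2) = -23/8.
r3: (-2)·(1/8) + (2)·(3/8) + (4)·(1/2) = 5/2.
r4: (2)·(1/8) + (1)·(3/8) + (2)·(1/2) = 13/8.
The best pure response is r1 with expected payoff 37/8.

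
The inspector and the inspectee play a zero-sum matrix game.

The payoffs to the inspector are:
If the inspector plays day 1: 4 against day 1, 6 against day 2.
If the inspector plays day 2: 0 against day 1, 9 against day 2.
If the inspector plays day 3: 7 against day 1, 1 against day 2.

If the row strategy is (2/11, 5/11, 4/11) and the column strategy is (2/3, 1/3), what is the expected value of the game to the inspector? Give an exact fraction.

133/33

Against (2/3, 1/3), each row's expected payoff is day 1: 14/3; day 2: 3; day 3: 5.
Taking the (2/11, 5/11, 4/11)-weighted average: (2/11)·(14/3) + (5/11)·(3) + (4/11)·(5) = 133/33.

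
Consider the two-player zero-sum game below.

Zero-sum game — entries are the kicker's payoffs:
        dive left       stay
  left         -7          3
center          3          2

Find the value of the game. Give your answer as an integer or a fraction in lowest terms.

23/11

Row minima are -7 and 2, so the kicker's maximin is 2; column maxima are 3 and 3, so the goalkeeper's minimax is 3. These differ, so the equilibrium is in mixed strategies.
Let the kicker play left with probability p. The goalkeeper is indifferent when −7p + 3(1−p) = 3p + 2(1−p), giving p = 1/11.
Let the goalkeeper play dive left with probability q. The kicker is indifferent when −7q + 3(1−q) = 3q + 2(1−q), giving q = 1/11.
The value is -7·(1/11) + (3)·(10/11) = 23/11.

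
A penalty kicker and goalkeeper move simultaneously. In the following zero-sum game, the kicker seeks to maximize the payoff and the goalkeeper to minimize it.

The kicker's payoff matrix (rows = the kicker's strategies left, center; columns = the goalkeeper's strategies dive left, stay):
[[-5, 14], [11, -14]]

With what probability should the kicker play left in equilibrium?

25/44

Row minima are -5 and -14, so the kicker's maximin is -5; column maxima are 11 and 14, so the goalkeeper's minimax is 11. These differ, so the equilibrium is in mixed strategies.
Let the kicker play left with probability p. The goalkeeper is indifferent when −5p + 11(1−p) = 14p − 14(1−p), giving p = 25/44.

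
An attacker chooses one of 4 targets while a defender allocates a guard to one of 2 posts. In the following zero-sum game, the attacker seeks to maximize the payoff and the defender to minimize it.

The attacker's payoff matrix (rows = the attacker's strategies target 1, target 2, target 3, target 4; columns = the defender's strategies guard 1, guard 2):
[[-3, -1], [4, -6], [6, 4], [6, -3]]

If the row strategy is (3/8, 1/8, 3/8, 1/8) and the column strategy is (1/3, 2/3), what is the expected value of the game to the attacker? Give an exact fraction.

Against (1/3, 2/3), each row's expected payoff is target 1: -5/3; target 2: -8/3; target 3: 14/3; target 4: 0.
Taking the (3/8, 1/8, 3/8, 1/8)-weighted average: (3/8)·(-5/3) + (1/8)·(-8/3) + (3/8)·(14/3) + (1/8)·(0) = 19/24.

19/24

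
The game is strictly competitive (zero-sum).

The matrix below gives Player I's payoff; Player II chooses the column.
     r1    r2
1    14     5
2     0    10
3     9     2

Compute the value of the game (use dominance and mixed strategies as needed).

140/19

Row 3 is strictly dominated by row 1, so Player I never plays it.
The remaining 2×2 game on (1, 2) × (r1, r2) has no saddle point. Let Player I play 1 with probability p; indifference gives 14p = 5p + 10(1−p), so p = 10/19.
Similarly Player II's optimal q on r1 is 5/19, and the value is 14·(5/19) + (5)·(14/19) = 140/19.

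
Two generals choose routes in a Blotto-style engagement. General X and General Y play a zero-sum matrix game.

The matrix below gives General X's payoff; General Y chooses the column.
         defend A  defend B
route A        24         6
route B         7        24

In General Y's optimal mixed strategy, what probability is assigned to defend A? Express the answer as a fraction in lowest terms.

18/35

Row minima are 6 and 7, so General X's maximin is 7; column maxima are 24 and 24, so General Y's minimax is 24. These differ, so the equilibrium is in mixed strategies.
Let General Y play defend A with probability q. General X is indifferent when 24q + 6(1−q) = 7q + 24(1−q), giving q = 18/35.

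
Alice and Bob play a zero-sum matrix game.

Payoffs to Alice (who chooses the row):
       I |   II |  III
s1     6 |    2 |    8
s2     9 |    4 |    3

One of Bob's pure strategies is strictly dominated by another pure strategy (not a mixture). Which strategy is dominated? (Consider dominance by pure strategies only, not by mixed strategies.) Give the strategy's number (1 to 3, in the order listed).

Bob prefers columns that give Alice less. Compare I with II: 2 < 6, 4 < 9.
So II strictly dominates I for Bob; I is strictly dominated.

1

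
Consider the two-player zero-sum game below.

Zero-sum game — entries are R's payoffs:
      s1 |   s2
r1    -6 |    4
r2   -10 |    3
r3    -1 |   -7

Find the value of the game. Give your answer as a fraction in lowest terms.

Row r2 is strictly dominated by row r1, so R never plays it.
The remaining 2×2 game on (r1, r3) × (s1, s2) has no saddle point. Let R play r1 with probability p; indifference gives −6p − (1−p) = 4p − 7(1−p), so p = 3/8.
Similarly C's optimal q on s1 is 11/16, and the value is -6·(11/16) + (4)·(5/16) = -23/8.

-23/8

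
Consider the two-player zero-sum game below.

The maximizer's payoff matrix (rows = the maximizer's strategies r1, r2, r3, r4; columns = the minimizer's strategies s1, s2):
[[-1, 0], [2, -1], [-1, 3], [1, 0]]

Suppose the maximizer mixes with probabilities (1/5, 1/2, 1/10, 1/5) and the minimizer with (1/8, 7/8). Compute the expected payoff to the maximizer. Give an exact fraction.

Against (1/8, 7/8), each row's expected payoff is r1: -1/8; r2: -5/8; r3: 5/2; r4: 1/8.
Taking the (1/5, 1/2, 1/10, 1/5)-weighted average: (1/5)·(-1/8) + (1/2)·(-5/8) + (1/10)·(5/2) + (1/5)·(1/8) = -1/16.

-1/16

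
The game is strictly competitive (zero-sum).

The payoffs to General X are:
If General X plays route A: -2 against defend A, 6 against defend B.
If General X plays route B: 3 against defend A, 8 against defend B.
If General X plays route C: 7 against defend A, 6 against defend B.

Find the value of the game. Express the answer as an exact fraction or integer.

19/3

Row route A is strictly dominated by row route B, so General X never plays it.
The remaining 2×2 game on (route B, route C) × (defend A, defend B) has no saddle point. Let General X play route B with probability p; indifference gives 3p + 7(1−p) = 8p + 6(1−p), so p = 1/6.
Similarly General Y's optimal q on defend A is 1/3, and the value is 3·(1/3) + (8)·(2/3) = 19/3.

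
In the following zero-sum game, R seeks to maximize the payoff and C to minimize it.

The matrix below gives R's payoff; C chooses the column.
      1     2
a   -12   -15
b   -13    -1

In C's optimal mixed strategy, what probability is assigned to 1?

14/15

Row minima are -15 and -13, so R's maximin is -13; column maxima are -12 and -1, so C's minimax is -12. These differ, so the equilibrium is in mixed strategies.
Let C play 1 with probability q. R is indifferent when −12q − 15(1−q) = −13q − (1−q), giving q = 14/15.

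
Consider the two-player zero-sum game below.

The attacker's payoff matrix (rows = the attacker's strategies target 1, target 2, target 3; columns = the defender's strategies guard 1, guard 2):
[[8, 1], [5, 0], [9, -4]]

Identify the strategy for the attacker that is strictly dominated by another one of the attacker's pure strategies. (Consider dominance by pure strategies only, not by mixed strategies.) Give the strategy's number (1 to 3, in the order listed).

2

Compare target 2 with target 1: 8 > 5, 1 > 0.
So target 1 strictly dominates target 2 for the attacker; target 2 is strictly dominated.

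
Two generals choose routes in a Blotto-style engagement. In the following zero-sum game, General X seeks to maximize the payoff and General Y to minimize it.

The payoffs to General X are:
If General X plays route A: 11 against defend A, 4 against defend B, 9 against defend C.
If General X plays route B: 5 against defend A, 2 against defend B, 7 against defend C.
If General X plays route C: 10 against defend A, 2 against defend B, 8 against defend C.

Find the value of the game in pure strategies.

4

Row minima: 4, 2, 2 → General X's maximin is 4.
Column maxima: 11, 4, 9 → General Y's minimax is 4.
They coincide at (route A, defend B), so the value is 4.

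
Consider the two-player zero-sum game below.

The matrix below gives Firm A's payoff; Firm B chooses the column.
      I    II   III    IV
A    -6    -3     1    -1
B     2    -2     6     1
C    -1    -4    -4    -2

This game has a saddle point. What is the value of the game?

-2

Row minima: -6, -2, -4 → Firm A's maximin is -2.
Column maxima: 2, -2, 6, 1 → Firm B's minimax is -2.
They coincide at (B, II), so the value is -2.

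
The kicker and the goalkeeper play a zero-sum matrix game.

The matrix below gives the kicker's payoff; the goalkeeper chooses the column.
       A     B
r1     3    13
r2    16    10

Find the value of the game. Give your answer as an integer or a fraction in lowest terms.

Row minima are 3 and 10, so the kicker's maximin is 10; column maxima are 16 and 13, so the goalkeeper's minimax is 13. These differ, so the equilibrium is in mixed strategies.
Let the kicker play r1 with probability p. The goalkeeper is indifferent when 3p + 16(1−p) = 13p + 10(1−p), giving p = 3/8.
Let the goalkeeper play A with probability q. The kicker is indifferent when 3q + 13(1−q) = 16q + 10(1−q), giving q = 3/16.
The value is 3·(3/16) + (13)·(13/16) = 89/8.

89/8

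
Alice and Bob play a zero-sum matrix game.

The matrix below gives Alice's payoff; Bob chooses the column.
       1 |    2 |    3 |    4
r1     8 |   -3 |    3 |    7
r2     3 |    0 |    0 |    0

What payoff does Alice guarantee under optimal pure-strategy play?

0

Row minima: -3, 0 → Alice's maximin is 0.
Column maxima: 8, 0, 3, 7 → Bob's minimax is 0.
They coincide at (r2, 2), so the value is 0.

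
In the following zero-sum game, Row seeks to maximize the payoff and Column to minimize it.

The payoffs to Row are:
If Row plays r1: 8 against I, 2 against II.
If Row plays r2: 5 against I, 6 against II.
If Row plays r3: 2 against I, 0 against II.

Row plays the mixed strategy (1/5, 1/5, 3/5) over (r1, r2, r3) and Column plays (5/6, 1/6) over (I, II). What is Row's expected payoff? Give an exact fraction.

103/30

Against (5/6, 1/6), each row's expected payoff is r1: 7; r2: 31/6; r3: 5/3.
Taking the (1/5, 1/5, 3/5)-weighted average: (1/5)·(7) + (1/5)·(31/6) + (3/5)·(5/3) = 103/30.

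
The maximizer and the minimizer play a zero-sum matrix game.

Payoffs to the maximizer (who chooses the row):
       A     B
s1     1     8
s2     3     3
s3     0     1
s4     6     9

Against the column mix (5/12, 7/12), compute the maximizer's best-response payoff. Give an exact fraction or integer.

s1: (1)·(5/12) + (8)·(7/12) = 61/12.
s2: (3)·(5/12) + (3)·(7/12) = 3.
s3: (0)·(5/12) + (1)·(7/12) = 7/12.
s4: (6)·(5/12) + (9)·(7/12) = 31/4.
The best pure response is s4 with expected payoff 31/4.

31/4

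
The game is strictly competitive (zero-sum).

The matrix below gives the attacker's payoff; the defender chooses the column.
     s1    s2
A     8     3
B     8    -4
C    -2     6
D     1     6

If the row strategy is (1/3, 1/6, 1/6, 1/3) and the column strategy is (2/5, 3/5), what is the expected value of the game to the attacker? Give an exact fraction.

18/5

Against (2/5, 3/5), each row's expected payoff is A: 5; B: 4/5; C: 14/5; D: 4.
Taking the (1/3, 1/6, 1/6, 1/3)-weighted average: (1/3)·(5) + (1/6)·(4/5) + (1/6)·(14/5) + (1/3)·(4) = 18/5.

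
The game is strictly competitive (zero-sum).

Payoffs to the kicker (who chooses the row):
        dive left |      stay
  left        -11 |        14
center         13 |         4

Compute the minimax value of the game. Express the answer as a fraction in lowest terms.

Row minima are -11 and 4, so the kicker's maximin is 4; column maxima are 13 and 14, so the goalkeeper's minimax is 13. These differ, so the equilibrium is in mixed strategies.
Let the kicker play left with probability p. The goalkeeper is indifferent when −11p + 13(1−p) = 14p + 4(1−p), giving p = 9/34.
Let the goalkeeper play dive left with probability q. The kicker is indifferent when −11q + 14(1−q) = 13q + 4(1−q), giving q = 5/17.
The value is -11·(5/17) + (14)·(12/17) = 113/17.

113/17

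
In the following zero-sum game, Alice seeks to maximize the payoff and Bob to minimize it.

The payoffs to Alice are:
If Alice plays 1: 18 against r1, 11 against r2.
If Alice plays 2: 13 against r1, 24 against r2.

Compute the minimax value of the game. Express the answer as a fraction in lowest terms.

Row minima are 11 and 13, so Alice's maximin is 13; column maxima are 18 and 24, so Bob's minimax is 18. These differ, so the equilibrium is in mixed strategies.
Let Alice play 1 with probability p. Bob is indifferent when 18p + 13(1−p) = 11p + 24(1−p), giving p = 11/18.
Let Bob play r1 with probability q. Alice is indifferent when 18q + 11(1−q) = 13q + 24(1−q), giving q = 13/18.
The value is 18·(13/18) + (11)·(5/18) = 289/18.

289/18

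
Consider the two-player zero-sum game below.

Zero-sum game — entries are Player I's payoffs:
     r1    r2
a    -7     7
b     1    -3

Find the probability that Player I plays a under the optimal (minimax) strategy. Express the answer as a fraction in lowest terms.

2/9

Row minima are -7 and -3, so Player I's maximin is -3; column maxima are 1 and 7, so Player II's minimax is 1. These differ, so the equilibrium is in mixed strategies.
Let Player I play a with probability p. Player II is indifferent when −7p + (1−p) = 7p − 3(1−p), giving p = 2/9.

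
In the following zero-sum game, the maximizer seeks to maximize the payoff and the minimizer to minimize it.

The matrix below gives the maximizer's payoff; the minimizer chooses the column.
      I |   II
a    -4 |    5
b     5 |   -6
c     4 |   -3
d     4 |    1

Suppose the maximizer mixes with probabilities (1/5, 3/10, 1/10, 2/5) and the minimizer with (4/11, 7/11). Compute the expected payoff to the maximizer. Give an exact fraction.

59/110

Against (4/11, 7/11), each row's expected payoff is a: 19/11; b: -2; c: -5/11; d: 23/11.
Taking the (1/5, 3/10, 1/10, 2/5)-weighted average: (1/5)·(19/11) + (3/10)·(-2) + (1/10)·(-5/11) + (2/5)·(23/11) = 59/110.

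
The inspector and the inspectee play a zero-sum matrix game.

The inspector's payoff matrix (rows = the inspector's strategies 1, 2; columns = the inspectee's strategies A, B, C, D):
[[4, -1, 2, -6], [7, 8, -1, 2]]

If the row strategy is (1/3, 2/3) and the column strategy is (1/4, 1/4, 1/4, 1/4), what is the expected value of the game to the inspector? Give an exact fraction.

31/12

Against (1/4, 1/4, 1/4, 1/4), each row's expected payoff is 1: -1/4; 2: 4.
Taking the (1/3, 2/3)-weighted average: (1/3)·(-1/4) + (2/3)·(4) = 31/12.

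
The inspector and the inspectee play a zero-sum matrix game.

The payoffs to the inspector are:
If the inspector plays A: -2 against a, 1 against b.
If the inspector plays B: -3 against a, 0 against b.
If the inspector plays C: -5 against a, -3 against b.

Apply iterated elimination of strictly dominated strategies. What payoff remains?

-2

Row C is strictly dominated by row A (-2>-5, 1>-3); eliminate C.
Row B is strictly dominated by row A (-2>-3, 1>0); eliminate B.
Column b is strictly dominated by a for the inspectee (-2<1); eliminate b.
Only (A, a) remains, with payoff -2.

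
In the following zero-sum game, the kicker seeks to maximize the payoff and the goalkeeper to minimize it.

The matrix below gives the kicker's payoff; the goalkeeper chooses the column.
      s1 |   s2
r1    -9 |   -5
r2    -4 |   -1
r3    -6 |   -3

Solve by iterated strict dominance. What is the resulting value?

Column s2 is strictly dominated by s1 for the goalkeeper (-9<-5, -4<-1, -6<-3); eliminate s2.
Row r1 is strictly dominated by row r2 (-4>-9); eliminate r1.
Row r3 is strictly dominated by row r2 (-4>-6); eliminate r3.
Only (r2, s1) remains, with payoff -4.

-4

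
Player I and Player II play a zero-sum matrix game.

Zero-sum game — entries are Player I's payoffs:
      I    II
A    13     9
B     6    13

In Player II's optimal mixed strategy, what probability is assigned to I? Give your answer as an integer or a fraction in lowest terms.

4/11

Row minima are 9 and 6, so Player I's maximin is 9; column maxima are 13 and 13, so Player II's minimax is 13. These differ, so the equilibrium is in mixed strategies.
Let Player II play I with probability q. Player I is indifferent when 13q + 9(1−q) = 6q + 13(1−q), giving q = 4/11.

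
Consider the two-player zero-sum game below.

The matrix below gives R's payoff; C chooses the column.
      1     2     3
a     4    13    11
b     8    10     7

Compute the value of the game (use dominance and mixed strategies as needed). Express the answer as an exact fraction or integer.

15/2

Column 2 is strictly dominated by 3 for C (it gives R more in every row).
The remaining 2×2 game on (a, b) × (1, 3) has no saddle point. Let R play a with probability p; indifference gives 4p + 8(1−p) = 11p + 7(1−p), so p = 1/8.
Similarly C's optimal q on 1 is 1/2, and the value is 4·(1/2) + (11)·(1/2) = 15/2.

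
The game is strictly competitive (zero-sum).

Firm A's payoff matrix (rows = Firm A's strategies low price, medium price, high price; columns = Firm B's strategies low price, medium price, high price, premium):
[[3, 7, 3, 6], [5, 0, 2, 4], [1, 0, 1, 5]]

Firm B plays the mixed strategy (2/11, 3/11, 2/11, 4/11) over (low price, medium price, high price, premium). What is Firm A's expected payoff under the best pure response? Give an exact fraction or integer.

low price: (3)·(2/11) + (7)·(3/11) + (3)·(2/11) + (6)·(4/11) = 57/11.
medium price: (5)·(2/11) + (0)·(3/11) + (2)·(2/11) + (4)·(4/11) = 30/11.
high price: (1)·(2/11) + (0)·(3/11) + (1)·(2/11) + (5)·(4/11) = 24/11.
The best pure response is low price with expected payoff 57/11.

57/11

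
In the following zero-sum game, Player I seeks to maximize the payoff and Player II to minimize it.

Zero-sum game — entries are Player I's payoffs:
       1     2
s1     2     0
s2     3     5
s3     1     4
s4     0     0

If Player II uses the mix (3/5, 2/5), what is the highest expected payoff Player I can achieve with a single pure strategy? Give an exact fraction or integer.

19/5

s1: (2)·(3/5) + (0)·(2/5) = 6/5.
s2: (3)·(3/5) + (5)·(2/5) = 19/5.
s3: (1)·(3/5) + (4)·(2/5) = 11/5.
s4: (0)·(3/5) + (0)·(2/5) = 0.
The best pure response is s2 with expected payoff 19/5.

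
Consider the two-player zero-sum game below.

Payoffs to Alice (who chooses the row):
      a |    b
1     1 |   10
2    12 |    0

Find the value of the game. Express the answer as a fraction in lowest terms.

40/7

Row minima are 1 and 0, so Alice's maximin is 1; column maxima are 12 and 10, so Bob's minimax is 10. These differ, so the equilibrium is in mixed strategies.
Let Alice play 1 with probability p. Bob is indifferent when p + 12(1−p) = 10p, giving p = 4/7.
Let Bob play a with probability q. Alice is indifferent when q + 10(1−q) = 12q, giving q = 10/21.
The value is 1·(10/21) + (10)·(11/21) = 40/7.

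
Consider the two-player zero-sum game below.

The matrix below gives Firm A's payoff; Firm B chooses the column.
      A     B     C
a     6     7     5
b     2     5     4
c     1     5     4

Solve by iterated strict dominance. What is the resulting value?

5

Column B is strictly dominated by A for Firm B (6<7, 2<5, 1<5); eliminate B.
Row b is strictly dominated by row a (6>2, 5>4); eliminate b.
Row c is strictly dominated by row a (6>1, 5>4); eliminate c.
Column A is strictly dominated by C for Firm B (5<6); eliminate A.
Only (a, C) remains, with payoff 5.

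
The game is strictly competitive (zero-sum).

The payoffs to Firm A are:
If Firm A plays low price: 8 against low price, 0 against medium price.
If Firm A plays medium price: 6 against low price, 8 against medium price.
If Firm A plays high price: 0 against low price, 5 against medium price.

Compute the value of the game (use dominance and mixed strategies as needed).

32/5

Row high price is strictly dominated by row medium price, so Firm A never plays it.
The remaining 2×2 game on (low price, medium price) × (low price, medium price) has no saddle point. Let Firm A play low price with probability p; indifference gives 8p + 6(1−p) = 8(1−p), so p = 1/5.
Similarly Firm B's optimal q on low price is 4/5, and the value is 8·(4/5) + (0)·(1/5) = 32/5.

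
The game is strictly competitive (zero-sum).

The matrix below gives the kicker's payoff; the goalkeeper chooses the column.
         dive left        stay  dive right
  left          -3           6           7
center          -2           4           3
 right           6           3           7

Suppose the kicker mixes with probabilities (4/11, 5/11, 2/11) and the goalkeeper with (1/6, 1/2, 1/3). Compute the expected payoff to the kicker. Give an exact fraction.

127/33

Against (1/6, 1/2, 1/3), each row's expected payoff is left: 29/6; center: 8/3; right: 29/6.
Taking the (4/11, 5/11, 2/11)-weighted average: (4/11)·(29/6) + (5/11)·(8/3) + (2/11)·(29/6) = 127/33.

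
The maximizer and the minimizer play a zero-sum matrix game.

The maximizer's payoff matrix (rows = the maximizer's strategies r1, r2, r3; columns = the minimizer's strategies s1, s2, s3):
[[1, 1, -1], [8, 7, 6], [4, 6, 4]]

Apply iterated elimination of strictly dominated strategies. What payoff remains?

6

Row r1 is strictly dominated by row r2 (8>1, 7>1, 6>-1); eliminate r1.
Row r3 is strictly dominated by row r2 (8>4, 7>6, 6>4); eliminate r3.
Column s2 is strictly dominated by s3 for the minimizer (6<7); eliminate s2.
Column s1 is strictly dominated by s3 for the minimizer (6<8); eliminate s1.
Only (r2, s3) remains, with payoff 6.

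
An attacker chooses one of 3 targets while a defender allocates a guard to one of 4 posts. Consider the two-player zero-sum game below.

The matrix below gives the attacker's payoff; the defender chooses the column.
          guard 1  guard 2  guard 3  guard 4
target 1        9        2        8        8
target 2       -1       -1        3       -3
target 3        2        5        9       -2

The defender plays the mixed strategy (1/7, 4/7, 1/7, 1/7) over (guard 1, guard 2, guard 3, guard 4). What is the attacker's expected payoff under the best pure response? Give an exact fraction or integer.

target 1: (9)·(1/7) + (2)·(4/7) + (8)·(1/7) + (8)·(1/7) = 33/7.
target 2: (-1)·(1/7) + (-1)·(4/7) + (3)·(1/7) + (-3)·(1/7) = -5/7.
target 3: (2)·(1/7) + (5)·(4/7) + (9)·(1/7) + (-2)·(1/7) = 29/7.
The best pure response is target 1 with expected payoff 33/7.

33/7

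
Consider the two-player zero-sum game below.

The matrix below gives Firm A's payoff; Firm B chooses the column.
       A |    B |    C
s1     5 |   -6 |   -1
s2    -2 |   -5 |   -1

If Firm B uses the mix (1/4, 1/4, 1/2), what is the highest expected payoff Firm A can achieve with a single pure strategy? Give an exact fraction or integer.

-3/4

s1: (5)·(1/4) + (-6)·(1/4) + (-1)·(1/2) = -3/4.
s2: (-2)·(1/4) + (-5)·(1/4) + (-1)·(1/2) = -9/4.
The best pure response is s1 with expected payoff -3/4.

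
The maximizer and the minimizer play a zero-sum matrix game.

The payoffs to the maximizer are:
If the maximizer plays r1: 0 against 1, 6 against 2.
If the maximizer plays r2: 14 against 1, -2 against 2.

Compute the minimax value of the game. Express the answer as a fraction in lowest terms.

Row minima are 0 and -2, so the maximizer's maximin is 0; column maxima are 14 and 6, so the minimizer's minimax is 6. These differ, so the equilibrium is in mixed strategies.
Let the maximizer play r1 with probability p. The minimizer is indifferent when 14(1−p) = 6p − 2(1−p), giving p = 8/11.
Let the minimizer play 1 with probability q. The maximizer is indifferent when 6(1−q) = 14q − 2(1−q), giving q = 4/11.
The value is 0·(4/11) + (6)·(7/11) = 42/11.

42/11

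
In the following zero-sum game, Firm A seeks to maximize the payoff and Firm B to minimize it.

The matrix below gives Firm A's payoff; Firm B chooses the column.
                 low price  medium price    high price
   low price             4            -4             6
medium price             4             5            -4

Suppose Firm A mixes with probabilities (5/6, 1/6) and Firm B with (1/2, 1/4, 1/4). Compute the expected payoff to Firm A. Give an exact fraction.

Against (1/2, 1/4, 1/4), each row's expected payoff is low price: 5/2; medium price: 9/4.
Taking the (5/6, 1/6)-weighted average: (5/6)·(5/2) + (1/6)·(9/4) = 59/24.

59/24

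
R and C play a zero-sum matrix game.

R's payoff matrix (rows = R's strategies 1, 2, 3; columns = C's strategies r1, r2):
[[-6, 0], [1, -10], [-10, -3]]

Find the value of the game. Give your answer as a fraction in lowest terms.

-60/17

Row 3 is strictly dominated by row 1, so R never plays it.
The remaining 2×2 game on (1, 2) × (r1, r2) has no saddle point. Let R play 1 with probability p; indifference gives −6p + (1−p) = −10(1−p), so p = 11/17.
Similarly C's optimal q on r1 is 10/17, and the value is -6·(10/17) + (0)·(7/17) = -60/17.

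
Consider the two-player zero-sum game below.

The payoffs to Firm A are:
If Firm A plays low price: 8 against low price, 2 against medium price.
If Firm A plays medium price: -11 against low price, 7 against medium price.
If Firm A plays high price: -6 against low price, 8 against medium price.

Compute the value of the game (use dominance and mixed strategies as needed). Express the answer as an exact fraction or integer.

19/5

Row medium price is strictly dominated by row high price, so Firm A never plays it.
The remaining 2×2 game on (low price, high price) × (low price, medium price) has no saddle point. Let Firm A play low price with probability p; indifference gives 8p − 6(1−p) = 2p + 8(1−p), so p = 7/10.
Similarly Firm B's optimal q on low price is 3/10, and the value is 8·(3/10) + (2)·(7/10) = 19/5.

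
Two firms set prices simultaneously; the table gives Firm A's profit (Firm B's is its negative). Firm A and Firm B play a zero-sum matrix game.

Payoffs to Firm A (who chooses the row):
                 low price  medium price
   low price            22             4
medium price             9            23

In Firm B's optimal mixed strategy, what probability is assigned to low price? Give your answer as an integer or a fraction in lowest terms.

Row minima are 4 and 9, so Firm A's maximin is 9; column maxima are 22 and 23, so Firm B's minimax is 22. These differ, so the equilibrium is in mixed strategies.
Let Firm B play low price with probability q. Firm A is indifferent when 22q + 4(1−q) = 9q + 23(1−q), giving q = 19/32.

19/32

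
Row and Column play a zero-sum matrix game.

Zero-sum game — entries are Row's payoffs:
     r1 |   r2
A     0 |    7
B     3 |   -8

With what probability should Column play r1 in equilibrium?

5/6

Row minima are 0 and -8, so Row's maximin is 0; column maxima are 3 and 7, so Column's minimax is 3. These differ, so the equilibrium is in mixed strategies.
Let Column play r1 with probability q. Row is indifferent when 7(1−q) = 3q − 8(1−q), giving q = 5/6.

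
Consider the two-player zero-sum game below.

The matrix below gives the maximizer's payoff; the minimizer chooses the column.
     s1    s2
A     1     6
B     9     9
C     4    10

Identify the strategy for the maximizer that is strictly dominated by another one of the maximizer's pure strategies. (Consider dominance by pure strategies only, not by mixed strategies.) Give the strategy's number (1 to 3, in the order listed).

1

Compare A with B: 9 > 1, 9 > 6.
So B strictly dominates A for the maximizer; A is strictly dominated.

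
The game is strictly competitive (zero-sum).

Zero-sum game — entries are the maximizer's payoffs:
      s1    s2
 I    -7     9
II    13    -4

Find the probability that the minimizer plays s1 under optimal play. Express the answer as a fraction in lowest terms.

13/33

Row minima are -7 and -4, so the maximizer's maximin is -4; column maxima are 13 and 9, so the minimizer's minimax is 9. These differ, so the equilibrium is in mixed strategies.
Let the minimizer play s1 with probability q. The maximizer is indifferent when −7q + 9(1−q) = 13q − 4(1−q), giving q = 13/33.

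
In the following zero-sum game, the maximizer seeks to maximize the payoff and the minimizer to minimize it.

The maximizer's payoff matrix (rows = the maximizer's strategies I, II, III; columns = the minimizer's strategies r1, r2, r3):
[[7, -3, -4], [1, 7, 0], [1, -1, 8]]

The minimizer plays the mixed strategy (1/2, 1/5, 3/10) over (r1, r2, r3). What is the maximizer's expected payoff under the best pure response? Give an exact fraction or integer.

I: (7)·(1/2) + (-3)·(1/5) + (-4)·(3/10) = 17/10.
II: (1)·(1/2) + (7)·(1/5) + (0)·(3/10) = 19/10.
III: (1)·(1/2) + (-1)·(1/5) + (8)·(3/10) = 27/10.
The best pure response is III with expected payoff 27/10.

27/10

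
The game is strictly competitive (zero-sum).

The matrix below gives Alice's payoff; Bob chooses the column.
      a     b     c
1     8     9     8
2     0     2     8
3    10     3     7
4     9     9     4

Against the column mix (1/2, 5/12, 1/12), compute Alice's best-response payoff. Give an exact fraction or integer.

103/12

1: (8)·(1/2) + (9)·(5/12) + (8)·(1/12) = 101/12.
2: (0)·(1/2) + (2)·(5/12) + (8)·(1/12) = 3/2.
3: (10)·(1/2) + (3)·(5/12) + (7)·(1/12) = 41/6.
4: (9)·(1/2) + (9)·(5/12) + (4)·(1/12) = 103/12.
The best pure response is 4 with expected payoff 103/12.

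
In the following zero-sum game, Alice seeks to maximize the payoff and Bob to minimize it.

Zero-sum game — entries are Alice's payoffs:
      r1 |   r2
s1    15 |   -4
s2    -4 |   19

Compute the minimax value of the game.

Row minima are -4 and -4, so Alice's maximin is -4; column maxima are 15 and 19, so Bob's minimax is 15. These differ, so the equilibrium is in mixed strategies.
Let Alice play s1 with probability p. Bob is indifferent when 15p − 4(1−p) = −4p + 19(1−p), giving p = 23/42.
Let Bob play r1 with probability q. Alice is indifferent when 15q − 4(1−q) = −4q + 19(1−q), giving q = 23/42.
The value is 15·(23/42) + (-4)·(19/42) = 269/42.

269/42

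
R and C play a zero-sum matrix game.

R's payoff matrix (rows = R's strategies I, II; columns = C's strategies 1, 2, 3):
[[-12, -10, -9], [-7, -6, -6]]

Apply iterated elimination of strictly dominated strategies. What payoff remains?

Column 3 is strictly dominated by 1 for C (-12<-9, -7<-6); eliminate 3.
Row I is strictly dominated by row II (-7>-12, -6>-10); eliminate I.
Column 2 is strictly dominated by 1 for C (-7<-6); eliminate 2.
Only (II, 1) remains, with payoff -7.

-7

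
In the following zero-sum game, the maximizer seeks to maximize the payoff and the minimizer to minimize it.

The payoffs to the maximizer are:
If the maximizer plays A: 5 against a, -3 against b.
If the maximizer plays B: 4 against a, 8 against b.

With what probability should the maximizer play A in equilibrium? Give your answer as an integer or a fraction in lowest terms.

Row minima are -3 and 4, so the maximizer's maximin is 4; column maxima are 5 and 8, so the minimizer's minimax is 5. These differ, so the equilibrium is in mixed strategies.
Let the maximizer play A with probability p. The minimizer is indifferent when 5p + 4(1−p) = −3p + 8(1−p), giving p = 1/3.

1/3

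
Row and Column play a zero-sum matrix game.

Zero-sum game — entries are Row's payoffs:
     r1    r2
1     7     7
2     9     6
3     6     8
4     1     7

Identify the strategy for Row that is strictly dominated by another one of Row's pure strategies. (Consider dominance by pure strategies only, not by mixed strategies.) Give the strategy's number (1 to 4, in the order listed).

4

Compare 4 with 3: 6 > 1, 8 > 7.
So 3 strictly dominates 4 for Row; 4 is strictly dominated.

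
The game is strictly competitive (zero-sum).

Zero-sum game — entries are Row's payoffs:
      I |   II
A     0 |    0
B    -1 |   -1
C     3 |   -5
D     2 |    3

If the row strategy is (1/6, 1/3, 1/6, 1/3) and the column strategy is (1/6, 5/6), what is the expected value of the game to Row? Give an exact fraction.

0

Against (1/6, 5/6), each row's expected payoff is A: 0; B: -1; C: -11/3; D: 17/6.
Taking the (1/6, 1/3, 1/6, 1/3)-weighted average: (1/6)·(0) + (1/3)·(-1) + (1/6)·(-11/3) + (1/3)·(17/6) = 0.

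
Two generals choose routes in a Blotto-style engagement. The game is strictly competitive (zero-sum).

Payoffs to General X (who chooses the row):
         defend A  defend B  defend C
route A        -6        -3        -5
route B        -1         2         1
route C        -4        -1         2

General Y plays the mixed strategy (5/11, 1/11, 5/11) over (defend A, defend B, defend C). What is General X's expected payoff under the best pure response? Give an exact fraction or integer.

2/11

route A: (-6)·(5/11) + (-3)·(1/11) + (-5)·(5/11) = -58/11.
route B: (-1)·(5/11) + (2)·(1/11) + (1)·(5/11) = 2/11.
route C: (-4)·(5/11) + (-1)·(1/11) + (2)·(5/11) = -1.
The best pure response is route B with expected payoff 2/11.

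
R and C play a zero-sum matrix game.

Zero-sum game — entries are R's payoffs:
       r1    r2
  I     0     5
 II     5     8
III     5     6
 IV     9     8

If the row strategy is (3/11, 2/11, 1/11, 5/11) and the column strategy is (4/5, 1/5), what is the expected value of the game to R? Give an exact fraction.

Against (4/5, 1/5), each row's expected payoff is I: 1; II: 28/5; III: 26/5; IV: 44/5.
Taking the (3/11, 2/11, 1/11, 5/11)-weighted average: (3/11)·(1) + (2/11)·(28/5) + (1/11)·(26/5) + (5/11)·(44/5) = 317/55.

317/55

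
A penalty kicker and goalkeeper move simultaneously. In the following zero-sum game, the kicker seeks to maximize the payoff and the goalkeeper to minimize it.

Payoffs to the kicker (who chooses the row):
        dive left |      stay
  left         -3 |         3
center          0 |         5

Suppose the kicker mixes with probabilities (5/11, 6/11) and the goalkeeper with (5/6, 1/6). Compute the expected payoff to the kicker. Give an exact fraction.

Against (5/6, 1/6), each row's expected payoff is left: -2; center: 5/6.
Taking the (5/11, 6/11)-weighted average: (5/11)·(-2) + (6/11)·(5/6) = -5/11.

-5/11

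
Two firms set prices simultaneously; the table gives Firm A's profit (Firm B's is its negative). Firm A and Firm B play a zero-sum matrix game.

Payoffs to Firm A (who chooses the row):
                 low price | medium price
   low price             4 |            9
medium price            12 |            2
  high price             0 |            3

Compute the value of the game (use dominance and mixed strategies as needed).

Row high price is strictly dominated by row low price, so Firm A never plays it.
The remaining 2×2 game on (low price, medium price) × (low price, medium price) has no saddle point. Let Firm A play low price with probability p; indifference gives 4p + 12(1−p) = 9p + 2(1−p), so p = 2/3.
Similarly Firm B's optimal q on low price is 7/15, and the value is 4·(7/15) + (9)·(8/15) = 20/3.

20/3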